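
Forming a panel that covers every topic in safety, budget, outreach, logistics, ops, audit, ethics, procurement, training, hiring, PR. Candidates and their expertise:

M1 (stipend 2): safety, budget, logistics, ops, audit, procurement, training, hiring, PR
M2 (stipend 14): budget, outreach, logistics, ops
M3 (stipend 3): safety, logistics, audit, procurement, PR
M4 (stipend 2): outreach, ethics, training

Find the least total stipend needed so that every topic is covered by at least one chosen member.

4

M1, M4 cover every topic at stipend 2 + 2 = 4.
Any cover uses at least 2 members; among all covering selections none totals below 4.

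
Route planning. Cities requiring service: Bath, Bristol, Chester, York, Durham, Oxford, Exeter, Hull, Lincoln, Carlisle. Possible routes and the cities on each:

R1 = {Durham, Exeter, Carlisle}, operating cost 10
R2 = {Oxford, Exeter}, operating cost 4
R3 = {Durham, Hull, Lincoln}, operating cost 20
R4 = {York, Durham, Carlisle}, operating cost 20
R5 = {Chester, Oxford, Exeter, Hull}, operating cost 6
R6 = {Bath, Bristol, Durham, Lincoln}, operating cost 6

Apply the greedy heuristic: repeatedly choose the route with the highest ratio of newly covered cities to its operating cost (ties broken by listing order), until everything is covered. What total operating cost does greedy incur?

42

Pick 1: R5 adds 4 new (Chester, Oxford, Exeter, Hull) at operating cost 6 (ratio 4/6).
Pick 2: R6 adds 4 new (Bath, Bristol, Durham, Lincoln) at operating cost 6 (ratio 4/6).
Pick 3: R1 adds 1 new (Carlisle) at operating cost 10 (ratio 1/10).
Pick 4: R4 adds 1 new (York) at operating cost 20 (ratio 1/20).
Greedy total operating cost: 6 + 6 + 10 + 20 = 42. (The true optimum is 32, so greedy overshoots here.)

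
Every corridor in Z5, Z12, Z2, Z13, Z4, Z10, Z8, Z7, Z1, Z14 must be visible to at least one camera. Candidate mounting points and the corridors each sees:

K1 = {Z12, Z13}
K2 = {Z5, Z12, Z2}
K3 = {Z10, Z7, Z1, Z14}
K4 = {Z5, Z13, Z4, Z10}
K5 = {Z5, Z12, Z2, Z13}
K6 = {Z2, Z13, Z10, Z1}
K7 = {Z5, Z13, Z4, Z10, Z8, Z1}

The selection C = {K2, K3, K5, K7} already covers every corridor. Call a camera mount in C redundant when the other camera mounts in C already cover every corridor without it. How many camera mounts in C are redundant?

2

Drop K2: the rest still cover every corridor — redundant.
Drop K3: Z7, Z14 uncovered — not redundant.
Drop K5: the rest still cover every corridor — redundant.
Drop K7: Z4, Z8 uncovered — not redundant.
2 redundant: K2, K5.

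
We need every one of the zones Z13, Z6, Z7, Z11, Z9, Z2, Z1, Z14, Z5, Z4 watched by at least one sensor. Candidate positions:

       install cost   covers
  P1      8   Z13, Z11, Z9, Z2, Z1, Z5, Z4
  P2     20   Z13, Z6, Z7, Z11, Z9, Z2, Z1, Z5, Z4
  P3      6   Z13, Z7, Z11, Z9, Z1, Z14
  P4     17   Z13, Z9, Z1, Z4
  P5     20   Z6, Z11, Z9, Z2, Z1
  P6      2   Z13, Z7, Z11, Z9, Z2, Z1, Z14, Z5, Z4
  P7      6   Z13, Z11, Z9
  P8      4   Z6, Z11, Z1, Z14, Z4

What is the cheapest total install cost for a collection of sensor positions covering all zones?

6

P6, P8 cover every zone at install cost 2 + 4 = 6.
Any cover uses at least 2 sensor positions; among all covering selections none totals below 6.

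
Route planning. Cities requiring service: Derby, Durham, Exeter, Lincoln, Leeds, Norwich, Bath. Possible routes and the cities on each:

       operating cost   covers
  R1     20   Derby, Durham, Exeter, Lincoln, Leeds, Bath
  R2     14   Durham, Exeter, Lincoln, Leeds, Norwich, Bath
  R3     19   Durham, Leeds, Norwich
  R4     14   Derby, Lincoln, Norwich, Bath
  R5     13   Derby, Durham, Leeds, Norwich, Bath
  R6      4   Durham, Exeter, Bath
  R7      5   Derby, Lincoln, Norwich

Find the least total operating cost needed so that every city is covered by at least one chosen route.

19

R2, R7 cover every city at operating cost 14 + 5 = 19.
Any cover uses at least 2 routes; among all covering selections none totals below 19.
Greedy by coverage-per-operating cost would pick R6, R7, R5 for 22 — worse than the optimum 19.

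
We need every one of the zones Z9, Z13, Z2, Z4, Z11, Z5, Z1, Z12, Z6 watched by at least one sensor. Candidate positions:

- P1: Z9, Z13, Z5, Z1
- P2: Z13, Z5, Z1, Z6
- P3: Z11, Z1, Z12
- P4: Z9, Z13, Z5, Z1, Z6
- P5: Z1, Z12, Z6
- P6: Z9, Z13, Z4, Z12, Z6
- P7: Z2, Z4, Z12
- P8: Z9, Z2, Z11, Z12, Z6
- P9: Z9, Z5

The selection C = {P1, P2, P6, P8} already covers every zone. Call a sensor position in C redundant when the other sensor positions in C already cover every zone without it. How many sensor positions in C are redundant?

Drop P1: the rest still cover every zone — redundant.
Drop P2: the rest still cover every zone — redundant.
Drop P6: Z4 uncovered — not redundant.
Drop P8: Z2, Z11 uncovered — not redundant.
2 redundant: P1, P2.

2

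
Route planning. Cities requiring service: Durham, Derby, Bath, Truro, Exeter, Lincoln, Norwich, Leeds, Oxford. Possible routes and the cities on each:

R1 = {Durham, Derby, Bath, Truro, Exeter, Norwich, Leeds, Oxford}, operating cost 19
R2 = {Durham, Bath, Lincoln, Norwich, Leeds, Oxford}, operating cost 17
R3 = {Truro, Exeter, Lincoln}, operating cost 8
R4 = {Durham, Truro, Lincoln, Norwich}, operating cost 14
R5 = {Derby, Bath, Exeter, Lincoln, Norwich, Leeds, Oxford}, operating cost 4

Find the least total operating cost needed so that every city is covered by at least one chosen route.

18

R4, R5 cover every city at operating cost 14 + 4 = 18.
Any cover uses at least 2 routes; among all covering selections none totals below 18.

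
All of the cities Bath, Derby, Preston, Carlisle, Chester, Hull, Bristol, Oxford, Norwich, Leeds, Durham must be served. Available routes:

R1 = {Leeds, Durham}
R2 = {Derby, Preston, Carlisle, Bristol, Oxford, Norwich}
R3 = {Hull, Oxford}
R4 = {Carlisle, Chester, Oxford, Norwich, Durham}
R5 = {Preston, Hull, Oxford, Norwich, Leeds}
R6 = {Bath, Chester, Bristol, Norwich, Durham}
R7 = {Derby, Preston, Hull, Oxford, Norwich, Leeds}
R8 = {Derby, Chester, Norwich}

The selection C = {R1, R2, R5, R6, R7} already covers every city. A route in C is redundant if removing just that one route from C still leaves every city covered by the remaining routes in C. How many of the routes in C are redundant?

3

Drop R1: the rest still cover every city — redundant.
Drop R2: Carlisle uncovered — not redundant.
Drop R5: the rest still cover every city — redundant.
Drop R6: Bath, Chester uncovered — not redundant.
Drop R7: the rest still cover every city — redundant.
3 redundant: R1, R5, R7.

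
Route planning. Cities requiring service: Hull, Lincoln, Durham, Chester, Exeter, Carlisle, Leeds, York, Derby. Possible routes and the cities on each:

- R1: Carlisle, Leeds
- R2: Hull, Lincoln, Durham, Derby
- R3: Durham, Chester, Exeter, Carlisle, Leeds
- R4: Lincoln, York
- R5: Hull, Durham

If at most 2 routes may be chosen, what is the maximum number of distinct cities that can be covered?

Choosing R2, R3 covers {Hull, Lincoln, Durham, Chester, Exeter, Carlisle, Leeds, Derby} — 8 cities.
No choice of 2 routes does better; here York is left uncovered.

8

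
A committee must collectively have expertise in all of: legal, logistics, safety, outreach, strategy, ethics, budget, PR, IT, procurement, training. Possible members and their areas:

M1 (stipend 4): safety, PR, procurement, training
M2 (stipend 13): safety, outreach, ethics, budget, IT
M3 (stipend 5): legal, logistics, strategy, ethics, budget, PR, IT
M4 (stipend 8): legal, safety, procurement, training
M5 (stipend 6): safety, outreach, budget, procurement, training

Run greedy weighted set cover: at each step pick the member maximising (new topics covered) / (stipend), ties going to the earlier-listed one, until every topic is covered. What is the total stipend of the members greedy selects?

Pick 1: M3 adds 7 new (legal, logistics, strategy, ethics, budget, PR, IT) at stipend 5 (ratio 7/5).
Pick 2: M1 adds 3 new (safety, procurement, training) at stipend 4 (ratio 3/4).
Pick 3: M5 adds 1 new (outreach) at stipend 6 (ratio 1/6).
Greedy total stipend: 5 + 4 + 6 = 15. (The true optimum is 11, so greedy overshoots here.)

15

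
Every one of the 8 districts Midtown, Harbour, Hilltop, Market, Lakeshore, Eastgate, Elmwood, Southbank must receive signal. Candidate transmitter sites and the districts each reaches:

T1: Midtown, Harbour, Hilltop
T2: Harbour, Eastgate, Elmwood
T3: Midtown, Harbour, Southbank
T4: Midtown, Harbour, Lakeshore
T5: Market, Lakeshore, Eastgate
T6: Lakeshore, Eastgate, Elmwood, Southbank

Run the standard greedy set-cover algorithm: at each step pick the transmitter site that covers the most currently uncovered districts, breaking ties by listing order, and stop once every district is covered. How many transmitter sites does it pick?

Pick 1: T6 covers 4 new districts (Lakeshore, Eastgate, Elmwood, Southbank).
Pick 2: T1 covers 3 new districts (Midtown, Harbour, Hilltop).
Pick 3: T5 covers 1 new districts (Market).
Greedy uses 3 transmitter sites.

3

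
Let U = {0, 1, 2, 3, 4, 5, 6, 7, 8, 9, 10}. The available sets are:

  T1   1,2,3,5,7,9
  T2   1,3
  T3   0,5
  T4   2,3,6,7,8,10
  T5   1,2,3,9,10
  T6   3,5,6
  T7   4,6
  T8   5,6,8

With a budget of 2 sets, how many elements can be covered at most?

9

Choosing T1, T4 covers {1, 2, 3, 5, 6, 7, 8, 9, 10} — 9 elements.
No choice of 2 sets does better; here 0, 4 are left uncovered.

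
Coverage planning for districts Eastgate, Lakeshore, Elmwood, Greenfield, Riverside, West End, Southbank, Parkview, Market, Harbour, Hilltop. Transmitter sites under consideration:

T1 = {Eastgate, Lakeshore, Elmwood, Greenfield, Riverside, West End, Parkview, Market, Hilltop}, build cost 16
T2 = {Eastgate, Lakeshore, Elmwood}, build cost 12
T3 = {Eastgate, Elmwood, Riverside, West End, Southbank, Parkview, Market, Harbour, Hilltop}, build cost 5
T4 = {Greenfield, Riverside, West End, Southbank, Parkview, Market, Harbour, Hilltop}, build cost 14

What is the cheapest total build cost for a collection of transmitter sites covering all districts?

T1, T3 cover every district at build cost 16 + 5 = 21.
Any cover uses at least 2 transmitter sites; among all covering selections none totals below 21.

21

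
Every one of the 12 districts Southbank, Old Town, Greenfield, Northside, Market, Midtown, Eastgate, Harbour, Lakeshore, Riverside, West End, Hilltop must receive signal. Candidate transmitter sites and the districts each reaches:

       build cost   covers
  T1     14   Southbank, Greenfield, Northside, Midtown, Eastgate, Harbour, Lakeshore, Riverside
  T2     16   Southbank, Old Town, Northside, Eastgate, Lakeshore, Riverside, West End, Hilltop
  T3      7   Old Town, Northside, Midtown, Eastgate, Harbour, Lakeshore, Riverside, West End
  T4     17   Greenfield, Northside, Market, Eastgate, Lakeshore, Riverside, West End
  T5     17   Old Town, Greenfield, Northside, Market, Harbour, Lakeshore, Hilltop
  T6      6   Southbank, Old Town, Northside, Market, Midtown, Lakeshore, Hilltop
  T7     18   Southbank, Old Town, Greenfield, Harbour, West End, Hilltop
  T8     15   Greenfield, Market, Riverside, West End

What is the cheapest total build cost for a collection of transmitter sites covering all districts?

27

T1, T3, T6 cover every district at build cost 14 + 7 + 6 = 27.
Any cover uses at least 3 transmitter sites; among all covering selections none totals below 27.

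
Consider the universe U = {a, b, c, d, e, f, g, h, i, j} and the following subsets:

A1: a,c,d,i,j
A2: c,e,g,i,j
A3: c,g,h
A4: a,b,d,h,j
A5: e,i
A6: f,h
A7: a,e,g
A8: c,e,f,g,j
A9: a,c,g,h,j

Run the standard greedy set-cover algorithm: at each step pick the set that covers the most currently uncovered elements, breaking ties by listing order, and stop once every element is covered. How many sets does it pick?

3

Pick 1: A1 covers 5 new elements (a, c, d, i, j).
Pick 2: A8 covers 3 new elements (e, f, g).
Pick 3: A4 covers 2 new elements (b, h).
Greedy uses 3 sets.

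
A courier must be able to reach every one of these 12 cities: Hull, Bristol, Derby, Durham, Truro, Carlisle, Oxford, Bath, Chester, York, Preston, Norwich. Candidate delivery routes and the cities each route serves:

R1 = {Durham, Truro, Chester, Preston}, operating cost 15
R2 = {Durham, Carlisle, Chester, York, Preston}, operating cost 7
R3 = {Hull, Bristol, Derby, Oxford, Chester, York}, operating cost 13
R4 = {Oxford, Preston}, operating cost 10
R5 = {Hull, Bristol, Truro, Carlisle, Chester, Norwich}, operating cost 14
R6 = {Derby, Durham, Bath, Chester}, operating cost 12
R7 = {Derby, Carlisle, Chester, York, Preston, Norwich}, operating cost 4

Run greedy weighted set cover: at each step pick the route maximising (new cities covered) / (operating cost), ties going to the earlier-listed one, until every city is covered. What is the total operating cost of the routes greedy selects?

Pick 1: R7 adds 6 new (Derby, Carlisle, Chester, York, Preston, Norwich) at operating cost 4 (ratio 6/4).
Pick 2: R3 adds 3 new (Hull, Bristol, Oxford) at operating cost 13 (ratio 3/13).
Pick 3: R6 adds 2 new (Durham, Bath) at operating cost 12 (ratio 2/12).
Pick 4: R5 adds 1 new (Truro) at operating cost 14 (ratio 1/14).
Greedy total operating cost: 4 + 13 + 12 + 14 = 43. (The true optimum is 40, so greedy overshoots here.)

43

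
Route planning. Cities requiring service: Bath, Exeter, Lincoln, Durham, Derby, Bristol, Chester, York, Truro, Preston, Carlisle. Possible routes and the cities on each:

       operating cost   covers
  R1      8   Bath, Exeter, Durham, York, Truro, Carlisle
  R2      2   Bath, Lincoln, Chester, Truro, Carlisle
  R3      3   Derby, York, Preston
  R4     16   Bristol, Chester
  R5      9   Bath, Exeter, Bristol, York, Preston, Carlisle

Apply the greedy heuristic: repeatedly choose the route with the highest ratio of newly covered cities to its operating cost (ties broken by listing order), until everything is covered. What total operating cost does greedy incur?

22

Pick 1: R2 adds 5 new (Bath, Lincoln, Chester, Truro, Carlisle) at operating cost 2 (ratio 5/2).
Pick 2: R3 adds 3 new (Derby, York, Preston) at operating cost 3 (ratio 3/3).
Pick 3: R1 adds 2 new (Exeter, Durham) at operating cost 8 (ratio 2/8).
Pick 4: R5 adds 1 new (Bristol) at operating cost 9 (ratio 1/9).
Greedy total operating cost: 2 + 3 + 8 + 9 = 22.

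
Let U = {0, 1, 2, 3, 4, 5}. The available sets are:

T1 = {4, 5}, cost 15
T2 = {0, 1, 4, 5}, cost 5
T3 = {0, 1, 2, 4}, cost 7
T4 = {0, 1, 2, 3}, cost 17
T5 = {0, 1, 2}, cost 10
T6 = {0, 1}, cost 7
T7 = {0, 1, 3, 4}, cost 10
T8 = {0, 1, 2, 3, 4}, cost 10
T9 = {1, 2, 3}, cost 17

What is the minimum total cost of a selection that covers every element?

T2, T8 cover every element at cost 5 + 10 = 15.
Any cover uses at least 2 sets; among all covering selections none totals below 15.

15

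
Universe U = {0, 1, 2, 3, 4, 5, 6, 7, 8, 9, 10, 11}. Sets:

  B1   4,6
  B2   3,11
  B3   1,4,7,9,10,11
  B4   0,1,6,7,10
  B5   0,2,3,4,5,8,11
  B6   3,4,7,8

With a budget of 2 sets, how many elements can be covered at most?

Choosing B3, B5 covers {0, 1, 2, 3, 4, 5, 7, 8, 9, 10, 11} — 11 elements.
No choice of 2 sets does better; here 6 is left uncovered.

11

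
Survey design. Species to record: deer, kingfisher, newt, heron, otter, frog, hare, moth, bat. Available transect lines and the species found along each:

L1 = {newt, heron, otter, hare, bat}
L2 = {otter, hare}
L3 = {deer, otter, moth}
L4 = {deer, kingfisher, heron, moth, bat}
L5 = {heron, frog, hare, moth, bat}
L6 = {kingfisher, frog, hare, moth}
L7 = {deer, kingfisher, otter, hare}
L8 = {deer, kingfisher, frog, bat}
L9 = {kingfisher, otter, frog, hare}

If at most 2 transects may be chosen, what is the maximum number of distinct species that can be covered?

8

Choosing L1, L4 covers {deer, kingfisher, newt, heron, otter, hare, moth, bat} — 8 species.
No choice of 2 transects does better; here frog is left uncovered.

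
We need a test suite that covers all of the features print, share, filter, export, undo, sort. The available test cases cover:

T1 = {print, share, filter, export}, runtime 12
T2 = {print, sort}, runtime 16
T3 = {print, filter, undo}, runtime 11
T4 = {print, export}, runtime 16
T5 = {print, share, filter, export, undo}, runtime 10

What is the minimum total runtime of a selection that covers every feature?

26

T2, T5 cover every feature at runtime 16 + 10 = 26.
Any cover uses at least 2 test cases; among all covering selections none totals below 26.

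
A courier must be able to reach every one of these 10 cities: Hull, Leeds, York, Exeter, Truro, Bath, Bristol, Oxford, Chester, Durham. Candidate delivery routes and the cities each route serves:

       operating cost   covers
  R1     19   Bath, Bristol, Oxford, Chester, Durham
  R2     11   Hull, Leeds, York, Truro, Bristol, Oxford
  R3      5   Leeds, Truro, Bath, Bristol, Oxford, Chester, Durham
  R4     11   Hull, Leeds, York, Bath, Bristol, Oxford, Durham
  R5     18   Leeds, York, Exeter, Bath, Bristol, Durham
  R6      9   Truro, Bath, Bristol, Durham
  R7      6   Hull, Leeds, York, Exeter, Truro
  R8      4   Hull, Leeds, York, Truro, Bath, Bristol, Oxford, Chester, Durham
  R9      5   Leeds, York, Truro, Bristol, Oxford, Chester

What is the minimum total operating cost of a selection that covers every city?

R7, R8 cover every city at operating cost 6 + 4 = 10.
Any cover uses at least 2 routes; among all covering selections none totals below 10.

10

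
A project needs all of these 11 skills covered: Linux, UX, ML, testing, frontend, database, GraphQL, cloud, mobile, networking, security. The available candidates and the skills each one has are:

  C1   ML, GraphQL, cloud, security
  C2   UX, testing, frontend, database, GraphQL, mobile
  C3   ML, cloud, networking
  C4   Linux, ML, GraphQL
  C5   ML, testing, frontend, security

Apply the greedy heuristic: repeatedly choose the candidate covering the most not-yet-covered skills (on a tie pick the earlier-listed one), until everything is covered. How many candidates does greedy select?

4

Pick 1: C2 covers 6 new skills (UX, testing, frontend, database, GraphQL, mobile).
Pick 2: C1 covers 3 new skills (ML, cloud, security).
Pick 3: C3 covers 1 new skills (networking).
Pick 4: C4 covers 1 new skills (Linux).
Greedy uses 4 candidates.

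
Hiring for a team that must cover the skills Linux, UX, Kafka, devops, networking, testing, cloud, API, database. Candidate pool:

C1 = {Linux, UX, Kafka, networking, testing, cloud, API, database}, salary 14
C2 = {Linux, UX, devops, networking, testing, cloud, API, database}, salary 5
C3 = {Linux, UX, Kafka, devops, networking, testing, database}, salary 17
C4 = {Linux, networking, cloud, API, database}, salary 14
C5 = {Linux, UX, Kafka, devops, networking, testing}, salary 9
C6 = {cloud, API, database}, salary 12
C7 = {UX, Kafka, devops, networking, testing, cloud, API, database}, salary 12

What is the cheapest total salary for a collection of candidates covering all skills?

14

C2, C5 cover every skill at salary 5 + 9 = 14.
Any cover uses at least 2 candidates; among all covering selections none totals below 14.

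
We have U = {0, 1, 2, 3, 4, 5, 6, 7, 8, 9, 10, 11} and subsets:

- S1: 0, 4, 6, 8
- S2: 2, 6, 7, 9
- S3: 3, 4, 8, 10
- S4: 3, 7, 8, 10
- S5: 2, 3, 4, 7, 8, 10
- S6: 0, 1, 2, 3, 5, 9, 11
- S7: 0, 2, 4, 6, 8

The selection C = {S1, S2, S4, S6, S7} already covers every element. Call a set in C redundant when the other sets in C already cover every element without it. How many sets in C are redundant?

Drop S1: the rest still cover every element — redundant.
Drop S2: the rest still cover every element — redundant.
Drop S4: 10 uncovered — not redundant.
Drop S6: 1, 5, 11 uncovered — not redundant.
Drop S7: the rest still cover every element — redundant.
3 redundant: S1, S2, S7.

3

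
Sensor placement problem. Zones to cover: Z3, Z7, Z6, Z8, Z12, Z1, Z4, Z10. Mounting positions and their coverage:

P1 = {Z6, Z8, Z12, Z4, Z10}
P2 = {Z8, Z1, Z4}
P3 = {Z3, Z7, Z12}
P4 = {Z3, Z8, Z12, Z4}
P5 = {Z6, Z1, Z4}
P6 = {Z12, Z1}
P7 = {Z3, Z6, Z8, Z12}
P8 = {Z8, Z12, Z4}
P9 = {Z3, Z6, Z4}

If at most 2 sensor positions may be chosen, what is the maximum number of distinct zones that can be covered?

7

Choosing P1, P3 covers {Z3, Z7, Z6, Z8, Z12, Z4, Z10} — 7 zones.
No choice of 2 sensor positions does better; here Z1 is left uncovered.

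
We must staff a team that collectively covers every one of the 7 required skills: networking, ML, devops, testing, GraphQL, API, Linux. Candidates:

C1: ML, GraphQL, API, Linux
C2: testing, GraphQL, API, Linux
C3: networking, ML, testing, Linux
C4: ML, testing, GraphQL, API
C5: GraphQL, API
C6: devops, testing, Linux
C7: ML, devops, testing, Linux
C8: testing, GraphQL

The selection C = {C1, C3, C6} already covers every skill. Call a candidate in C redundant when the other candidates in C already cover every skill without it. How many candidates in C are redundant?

0

Drop C1: GraphQL, API uncovered — not redundant.
Drop C3: networking uncovered — not redundant.
Drop C6: devops uncovered — not redundant.
None of the candidates in C is redundant.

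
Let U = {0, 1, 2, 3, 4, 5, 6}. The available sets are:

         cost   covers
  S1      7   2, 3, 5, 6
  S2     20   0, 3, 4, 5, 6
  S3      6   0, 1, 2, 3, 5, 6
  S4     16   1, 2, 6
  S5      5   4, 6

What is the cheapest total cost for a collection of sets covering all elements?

S3, S5 cover every element at cost 6 + 5 = 11.
Any cover uses at least 2 sets; among all covering selections none totals below 11.

11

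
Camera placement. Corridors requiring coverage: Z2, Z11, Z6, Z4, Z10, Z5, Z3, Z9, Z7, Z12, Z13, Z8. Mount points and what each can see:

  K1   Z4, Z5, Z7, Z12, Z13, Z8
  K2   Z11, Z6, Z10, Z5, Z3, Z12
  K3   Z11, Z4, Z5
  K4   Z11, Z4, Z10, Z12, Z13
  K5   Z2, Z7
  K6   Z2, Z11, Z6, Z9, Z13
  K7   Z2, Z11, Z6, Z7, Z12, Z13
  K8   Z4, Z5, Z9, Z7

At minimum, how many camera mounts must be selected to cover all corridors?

3

K1, K2, K6 together cover {Z2, Z11, Z6, Z4, Z10, Z5, Z3, Z9, Z7, Z12, Z13, Z8} — every corridor.
No 2 of the 8 camera mounts cover everything (all 28 pairs fall short), so 3 is minimum.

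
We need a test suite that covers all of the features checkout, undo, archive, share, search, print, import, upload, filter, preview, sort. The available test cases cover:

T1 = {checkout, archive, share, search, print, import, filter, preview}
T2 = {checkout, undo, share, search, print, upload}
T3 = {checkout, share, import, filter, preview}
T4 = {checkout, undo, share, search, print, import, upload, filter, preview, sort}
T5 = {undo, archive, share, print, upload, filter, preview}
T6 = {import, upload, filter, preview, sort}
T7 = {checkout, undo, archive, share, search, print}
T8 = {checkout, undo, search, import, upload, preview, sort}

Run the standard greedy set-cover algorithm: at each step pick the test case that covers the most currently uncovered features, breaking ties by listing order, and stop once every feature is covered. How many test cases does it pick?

2

Pick 1: T4 covers 10 new features (checkout, undo, share, search, print, import, upload, filter, preview, sort).
Pick 2: T1 covers 1 new features (archive).
Greedy uses 2 test cases.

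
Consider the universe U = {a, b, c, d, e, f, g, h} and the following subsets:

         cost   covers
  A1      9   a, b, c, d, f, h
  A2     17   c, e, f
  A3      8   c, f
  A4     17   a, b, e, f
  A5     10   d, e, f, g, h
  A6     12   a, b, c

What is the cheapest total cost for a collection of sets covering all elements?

A1, A5 cover every element at cost 9 + 10 = 19.
Any cover uses at least 2 sets; among all covering selections none totals below 19.

19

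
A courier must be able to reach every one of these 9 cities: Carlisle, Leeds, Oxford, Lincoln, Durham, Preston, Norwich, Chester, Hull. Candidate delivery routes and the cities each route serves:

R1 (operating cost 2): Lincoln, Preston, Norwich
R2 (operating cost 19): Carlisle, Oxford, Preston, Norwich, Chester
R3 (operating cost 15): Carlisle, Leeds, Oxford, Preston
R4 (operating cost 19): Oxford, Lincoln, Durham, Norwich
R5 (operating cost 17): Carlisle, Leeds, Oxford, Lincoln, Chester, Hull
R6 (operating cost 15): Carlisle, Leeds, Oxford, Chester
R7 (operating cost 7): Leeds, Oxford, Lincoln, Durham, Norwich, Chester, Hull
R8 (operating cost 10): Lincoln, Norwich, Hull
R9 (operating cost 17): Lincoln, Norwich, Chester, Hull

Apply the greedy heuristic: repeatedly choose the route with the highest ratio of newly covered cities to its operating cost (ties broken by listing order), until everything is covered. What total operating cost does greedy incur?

24

Pick 1: R1 adds 3 new (Lincoln, Preston, Norwich) at operating cost 2 (ratio 3/2).
Pick 2: R7 adds 5 new (Leeds, Oxford, Durham, Chester, Hull) at operating cost 7 (ratio 5/7).
Pick 3: R3 adds 1 new (Carlisle) at operating cost 15 (ratio 1/15).
Greedy total operating cost: 2 + 7 + 15 = 24. (The true optimum is 22, so greedy overshoots here.)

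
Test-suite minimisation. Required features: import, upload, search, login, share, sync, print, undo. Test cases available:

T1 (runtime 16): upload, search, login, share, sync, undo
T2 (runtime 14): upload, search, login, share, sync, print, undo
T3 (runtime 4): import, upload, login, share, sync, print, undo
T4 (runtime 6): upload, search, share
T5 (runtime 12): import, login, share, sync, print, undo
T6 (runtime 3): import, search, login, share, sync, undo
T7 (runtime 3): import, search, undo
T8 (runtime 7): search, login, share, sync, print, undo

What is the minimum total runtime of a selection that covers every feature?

7

T3, T6 cover every feature at runtime 4 + 3 = 7.
Any cover uses at least 2 test cases; among all covering selections none totals below 7.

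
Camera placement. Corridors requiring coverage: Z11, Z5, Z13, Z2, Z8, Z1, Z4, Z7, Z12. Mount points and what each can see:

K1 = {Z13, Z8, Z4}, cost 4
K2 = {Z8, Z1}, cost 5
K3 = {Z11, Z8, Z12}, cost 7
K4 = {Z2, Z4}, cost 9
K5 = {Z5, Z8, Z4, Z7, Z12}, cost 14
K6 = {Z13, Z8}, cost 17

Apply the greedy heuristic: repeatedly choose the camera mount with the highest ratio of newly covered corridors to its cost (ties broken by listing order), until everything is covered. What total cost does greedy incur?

39

Pick 1: K1 adds 3 new (Z13, Z8, Z4) at cost 4 (ratio 3/4).
Pick 2: K3 adds 2 new (Z11, Z12) at cost 7 (ratio 2/7).
Pick 3: K2 adds 1 new (Z1) at cost 5 (ratio 1/5).
Pick 4: K5 adds 2 new (Z5, Z7) at cost 14 (ratio 2/14).
Pick 5: K4 adds 1 new (Z2) at cost 9 (ratio 1/9).
Greedy total cost: 4 + 7 + 5 + 14 + 9 = 39.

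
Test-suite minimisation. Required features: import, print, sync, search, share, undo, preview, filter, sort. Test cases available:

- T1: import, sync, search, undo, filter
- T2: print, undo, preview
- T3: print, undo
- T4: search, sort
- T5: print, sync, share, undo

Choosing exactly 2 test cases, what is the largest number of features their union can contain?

7

Choosing T1, T2 covers {import, print, sync, search, undo, preview, filter} — 7 features.
No choice of 2 test cases does better; here share, sort are left uncovered.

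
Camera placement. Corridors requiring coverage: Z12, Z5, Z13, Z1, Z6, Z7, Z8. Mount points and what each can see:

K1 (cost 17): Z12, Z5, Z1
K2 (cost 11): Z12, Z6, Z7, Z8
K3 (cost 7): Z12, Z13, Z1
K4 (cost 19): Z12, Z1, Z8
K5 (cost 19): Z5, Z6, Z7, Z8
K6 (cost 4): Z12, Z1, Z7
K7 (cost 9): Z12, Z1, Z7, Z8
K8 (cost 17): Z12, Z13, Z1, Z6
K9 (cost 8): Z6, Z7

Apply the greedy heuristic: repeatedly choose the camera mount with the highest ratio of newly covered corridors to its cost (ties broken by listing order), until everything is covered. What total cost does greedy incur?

39

Pick 1: K6 adds 3 new (Z12, Z1, Z7) at cost 4 (ratio 3/4).
Pick 2: K2 adds 2 new (Z6, Z8) at cost 11 (ratio 2/11).
Pick 3: K3 adds 1 new (Z13) at cost 7 (ratio 1/7).
Pick 4: K1 adds 1 new (Z5) at cost 17 (ratio 1/17).
Greedy total cost: 4 + 11 + 7 + 17 = 39. (The true optimum is 26, so greedy overshoots here.)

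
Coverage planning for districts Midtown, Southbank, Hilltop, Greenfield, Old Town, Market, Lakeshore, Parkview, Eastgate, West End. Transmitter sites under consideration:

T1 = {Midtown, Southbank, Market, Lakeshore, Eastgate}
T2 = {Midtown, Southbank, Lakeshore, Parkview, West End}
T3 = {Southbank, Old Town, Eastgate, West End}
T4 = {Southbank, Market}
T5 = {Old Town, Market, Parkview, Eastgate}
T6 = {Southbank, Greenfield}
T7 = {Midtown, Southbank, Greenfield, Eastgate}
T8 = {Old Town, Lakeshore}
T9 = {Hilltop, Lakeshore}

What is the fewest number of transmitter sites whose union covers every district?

4

T2, T5, T6, T9 together cover {Midtown, Southbank, Hilltop, Greenfield, Old Town, Market, Lakeshore, Parkview, Eastgate, West End} — every district.
No 3 of the 9 transmitter sites cover everything (all 84 triples fall short), so 4 is minimum.
Greedy (largest uncovered first) would take T1, T2, T3, T6, T9 — 5 transmitter sites — but 4 suffice.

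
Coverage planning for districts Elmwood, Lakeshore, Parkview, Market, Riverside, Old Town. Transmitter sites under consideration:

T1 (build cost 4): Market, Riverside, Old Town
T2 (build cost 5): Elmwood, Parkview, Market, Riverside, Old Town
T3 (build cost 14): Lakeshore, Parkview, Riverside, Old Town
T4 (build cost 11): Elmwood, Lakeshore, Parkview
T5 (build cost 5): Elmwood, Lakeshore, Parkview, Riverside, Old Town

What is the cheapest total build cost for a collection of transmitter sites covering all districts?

T1, T5 cover every district at build cost 4 + 5 = 9.
Any cover uses at least 2 transmitter sites; among all covering selections none totals below 9.
Greedy by coverage-per-build cost would pick T2, T5 for 10 — worse than the optimum 9.

9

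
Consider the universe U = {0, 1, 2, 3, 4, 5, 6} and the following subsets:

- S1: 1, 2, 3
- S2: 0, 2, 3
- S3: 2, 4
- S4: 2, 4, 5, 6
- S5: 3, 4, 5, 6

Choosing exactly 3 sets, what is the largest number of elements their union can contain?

7

Choosing S1, S2, S4 covers {0, 1, 2, 3, 4, 5, 6} — 7 elements.
That is all 7 elements.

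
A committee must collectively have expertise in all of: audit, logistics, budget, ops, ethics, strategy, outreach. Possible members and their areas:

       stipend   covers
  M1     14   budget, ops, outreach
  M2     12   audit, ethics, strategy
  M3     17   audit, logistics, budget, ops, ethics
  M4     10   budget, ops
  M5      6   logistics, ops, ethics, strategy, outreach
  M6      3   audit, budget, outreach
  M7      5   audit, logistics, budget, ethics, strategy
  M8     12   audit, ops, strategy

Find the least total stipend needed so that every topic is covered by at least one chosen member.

M5, M6 cover every topic at stipend 6 + 3 = 9.
Any cover uses at least 2 members; among all covering selections none totals below 9.

9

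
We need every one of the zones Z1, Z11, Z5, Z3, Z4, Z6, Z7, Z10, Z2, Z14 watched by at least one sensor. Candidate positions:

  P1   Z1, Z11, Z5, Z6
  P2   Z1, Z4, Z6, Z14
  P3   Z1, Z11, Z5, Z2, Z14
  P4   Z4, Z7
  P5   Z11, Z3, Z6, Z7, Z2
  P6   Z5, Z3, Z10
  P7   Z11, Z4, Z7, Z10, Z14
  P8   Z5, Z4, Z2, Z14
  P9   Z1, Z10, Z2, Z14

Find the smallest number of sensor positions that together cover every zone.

3

P1, P5, P7 together cover {Z1, Z11, Z5, Z3, Z4, Z6, Z7, Z10, Z2, Z14} — every zone.
No 2 of the 9 sensor positions cover everything (all 36 pairs fall short), so 3 is minimum.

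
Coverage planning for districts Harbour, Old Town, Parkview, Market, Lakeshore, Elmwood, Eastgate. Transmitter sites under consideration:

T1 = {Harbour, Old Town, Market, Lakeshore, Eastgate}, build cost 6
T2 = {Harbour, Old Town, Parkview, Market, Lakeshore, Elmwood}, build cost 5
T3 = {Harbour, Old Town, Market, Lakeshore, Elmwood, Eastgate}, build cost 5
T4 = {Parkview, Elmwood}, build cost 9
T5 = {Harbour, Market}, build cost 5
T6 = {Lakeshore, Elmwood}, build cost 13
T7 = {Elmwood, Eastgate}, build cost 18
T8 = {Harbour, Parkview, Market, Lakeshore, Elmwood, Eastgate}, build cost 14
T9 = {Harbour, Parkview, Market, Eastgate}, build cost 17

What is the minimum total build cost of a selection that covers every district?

10

T2, T3 cover every district at build cost 5 + 5 = 10.
Any cover uses at least 2 transmitter sites; among all covering selections none totals below 10.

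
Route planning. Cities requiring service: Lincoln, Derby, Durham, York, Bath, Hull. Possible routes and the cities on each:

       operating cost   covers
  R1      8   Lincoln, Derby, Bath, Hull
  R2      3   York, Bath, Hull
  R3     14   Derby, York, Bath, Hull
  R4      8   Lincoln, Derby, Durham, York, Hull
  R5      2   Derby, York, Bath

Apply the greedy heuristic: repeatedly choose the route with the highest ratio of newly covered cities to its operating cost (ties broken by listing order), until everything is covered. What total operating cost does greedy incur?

10

Pick 1: R5 adds 3 new (Derby, York, Bath) at operating cost 2 (ratio 3/2).
Pick 2: R4 adds 3 new (Lincoln, Durham, Hull) at operating cost 8 (ratio 3/8).
Greedy total operating cost: 2 + 8 = 10.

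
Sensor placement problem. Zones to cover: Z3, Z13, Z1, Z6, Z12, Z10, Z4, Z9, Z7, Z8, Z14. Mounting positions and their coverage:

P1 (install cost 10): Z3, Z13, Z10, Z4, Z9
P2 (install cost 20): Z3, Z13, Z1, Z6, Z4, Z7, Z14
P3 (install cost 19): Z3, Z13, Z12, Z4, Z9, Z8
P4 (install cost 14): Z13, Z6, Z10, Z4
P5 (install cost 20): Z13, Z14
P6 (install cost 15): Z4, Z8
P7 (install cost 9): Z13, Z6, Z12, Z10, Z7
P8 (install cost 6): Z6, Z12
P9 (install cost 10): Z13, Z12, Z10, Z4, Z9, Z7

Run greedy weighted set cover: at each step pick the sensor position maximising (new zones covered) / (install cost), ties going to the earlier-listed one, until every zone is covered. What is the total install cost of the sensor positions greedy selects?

45

Pick 1: P9 adds 6 new (Z13, Z12, Z10, Z4, Z9, Z7) at install cost 10 (ratio 6/10).
Pick 2: P2 adds 4 new (Z3, Z1, Z6, Z14) at install cost 20 (ratio 4/20).
Pick 3: P6 adds 1 new (Z8) at install cost 15 (ratio 1/15).
Greedy total install cost: 10 + 20 + 15 = 45.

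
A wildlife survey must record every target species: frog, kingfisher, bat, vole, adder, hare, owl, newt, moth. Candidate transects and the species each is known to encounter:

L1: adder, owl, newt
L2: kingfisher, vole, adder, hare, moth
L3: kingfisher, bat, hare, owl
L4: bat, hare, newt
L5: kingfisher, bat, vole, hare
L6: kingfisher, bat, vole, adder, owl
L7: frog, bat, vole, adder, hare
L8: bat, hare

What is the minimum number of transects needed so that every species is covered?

L1, L2, L7 together cover {frog, kingfisher, bat, vole, adder, hare, owl, newt, moth} — every species.
No 2 of the 8 transects cover everything (all 28 pairs fall short), so 3 is minimum.

3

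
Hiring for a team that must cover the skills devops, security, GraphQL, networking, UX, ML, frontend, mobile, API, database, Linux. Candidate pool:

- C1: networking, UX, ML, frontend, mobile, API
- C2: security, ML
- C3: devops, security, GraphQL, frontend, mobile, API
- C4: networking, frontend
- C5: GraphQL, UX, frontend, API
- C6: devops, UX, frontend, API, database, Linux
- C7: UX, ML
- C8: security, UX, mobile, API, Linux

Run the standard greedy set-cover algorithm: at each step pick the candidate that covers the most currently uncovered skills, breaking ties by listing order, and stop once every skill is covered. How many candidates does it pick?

3

Pick 1: C1 covers 6 new skills (networking, UX, ML, frontend, mobile, API).
Pick 2: C3 covers 3 new skills (devops, security, GraphQL).
Pick 3: C6 covers 2 new skills (database, Linux).
Greedy uses 3 candidates.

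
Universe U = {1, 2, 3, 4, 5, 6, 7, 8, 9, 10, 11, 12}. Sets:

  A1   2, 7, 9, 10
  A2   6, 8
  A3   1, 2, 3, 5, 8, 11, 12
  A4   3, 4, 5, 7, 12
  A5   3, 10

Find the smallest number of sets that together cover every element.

A1, A2, A3, A4 together cover {1, 2, 3, 4, 5, 6, 7, 8, 9, 10, 11, 12} — every element.
No 3 of the 5 sets cover everything (all 10 triples fall short), so 4 is minimum.

4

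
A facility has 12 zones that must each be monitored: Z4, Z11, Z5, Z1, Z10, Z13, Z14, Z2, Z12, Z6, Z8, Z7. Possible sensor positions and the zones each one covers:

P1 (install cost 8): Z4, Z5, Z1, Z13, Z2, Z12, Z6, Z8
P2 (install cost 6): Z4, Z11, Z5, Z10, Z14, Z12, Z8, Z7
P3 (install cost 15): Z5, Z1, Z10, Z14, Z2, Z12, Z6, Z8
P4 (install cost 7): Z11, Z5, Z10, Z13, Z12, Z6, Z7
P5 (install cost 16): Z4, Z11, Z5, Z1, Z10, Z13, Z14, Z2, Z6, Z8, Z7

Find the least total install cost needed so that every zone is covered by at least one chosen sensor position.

14

P1, P2 cover every zone at install cost 8 + 6 = 14.
Any cover uses at least 2 sensor positions; among all covering selections none totals below 14.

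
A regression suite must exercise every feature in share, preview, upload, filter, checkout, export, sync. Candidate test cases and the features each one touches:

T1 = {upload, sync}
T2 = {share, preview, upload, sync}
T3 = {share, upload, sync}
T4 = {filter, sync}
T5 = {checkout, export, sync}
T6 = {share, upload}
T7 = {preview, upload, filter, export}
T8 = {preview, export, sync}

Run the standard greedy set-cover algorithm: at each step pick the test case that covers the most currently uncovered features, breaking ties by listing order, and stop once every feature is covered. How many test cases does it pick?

Pick 1: T2 covers 4 new features (share, preview, upload, sync).
Pick 2: T5 covers 2 new features (checkout, export).
Pick 3: T4 covers 1 new features (filter).
Greedy uses 3 test cases.

3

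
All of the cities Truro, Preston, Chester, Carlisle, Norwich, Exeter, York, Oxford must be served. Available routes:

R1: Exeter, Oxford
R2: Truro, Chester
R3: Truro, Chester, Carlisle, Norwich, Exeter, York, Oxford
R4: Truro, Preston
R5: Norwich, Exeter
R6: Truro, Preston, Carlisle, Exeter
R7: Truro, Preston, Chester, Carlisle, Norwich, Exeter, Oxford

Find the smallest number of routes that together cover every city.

2

R3, R4 together cover {Truro, Preston, Chester, Carlisle, Norwich, Exeter, York, Oxford} — every city.
No single route contains all 8 cities, so 2 is optimal.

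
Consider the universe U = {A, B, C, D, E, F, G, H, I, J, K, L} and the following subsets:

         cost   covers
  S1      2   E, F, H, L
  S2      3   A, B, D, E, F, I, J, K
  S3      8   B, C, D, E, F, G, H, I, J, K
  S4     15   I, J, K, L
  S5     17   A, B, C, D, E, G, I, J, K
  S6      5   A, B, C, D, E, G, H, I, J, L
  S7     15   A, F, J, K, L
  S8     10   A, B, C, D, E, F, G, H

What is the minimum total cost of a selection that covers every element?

S2, S6 cover every element at cost 3 + 5 = 8.
Any cover uses at least 2 sets; among all covering selections none totals below 8.

8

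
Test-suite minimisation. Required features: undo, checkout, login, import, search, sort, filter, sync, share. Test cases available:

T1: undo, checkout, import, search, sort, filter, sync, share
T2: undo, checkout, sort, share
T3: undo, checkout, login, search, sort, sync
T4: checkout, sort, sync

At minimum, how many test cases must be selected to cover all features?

2

T1, T3 together cover {undo, checkout, login, import, search, sort, filter, sync, share} — every feature.
No single test case contains all 9 features, so 2 is optimal.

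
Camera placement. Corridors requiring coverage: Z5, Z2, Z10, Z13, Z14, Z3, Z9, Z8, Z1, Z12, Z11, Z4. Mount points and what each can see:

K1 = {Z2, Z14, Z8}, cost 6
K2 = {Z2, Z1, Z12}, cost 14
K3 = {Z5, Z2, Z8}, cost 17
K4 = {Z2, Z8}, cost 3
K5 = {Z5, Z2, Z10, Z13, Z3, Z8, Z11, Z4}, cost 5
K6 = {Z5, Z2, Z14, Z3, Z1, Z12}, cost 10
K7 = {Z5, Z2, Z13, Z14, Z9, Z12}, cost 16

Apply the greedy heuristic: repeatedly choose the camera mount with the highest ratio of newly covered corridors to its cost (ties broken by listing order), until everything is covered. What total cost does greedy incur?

Pick 1: K5 adds 8 new (Z5, Z2, Z10, Z13, Z3, Z8, Z11, Z4) at cost 5 (ratio 8/5).
Pick 2: K6 adds 3 new (Z14, Z1, Z12) at cost 10 (ratio 3/10).
Pick 3: K7 adds 1 new (Z9) at cost 16 (ratio 1/16).
Greedy total cost: 5 + 10 + 16 = 31.

31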